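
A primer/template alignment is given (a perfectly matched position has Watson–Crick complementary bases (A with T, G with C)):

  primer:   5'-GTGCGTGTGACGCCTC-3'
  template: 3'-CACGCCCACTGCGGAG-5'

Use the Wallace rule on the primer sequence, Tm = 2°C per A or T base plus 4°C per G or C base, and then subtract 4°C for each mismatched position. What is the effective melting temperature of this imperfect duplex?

50°C

Primer base counts: A=1, T=4, G=6, C=5 → A+T=5, G+C=11
Perfect-match Tm = 2(5) + 4(11) = 10 + 44 = 54°C
Mismatches (positions where the bases are not complementary): 1 (at position 6)
Effective Tm = 54 − 1×4 = 54 − 4 = 50°C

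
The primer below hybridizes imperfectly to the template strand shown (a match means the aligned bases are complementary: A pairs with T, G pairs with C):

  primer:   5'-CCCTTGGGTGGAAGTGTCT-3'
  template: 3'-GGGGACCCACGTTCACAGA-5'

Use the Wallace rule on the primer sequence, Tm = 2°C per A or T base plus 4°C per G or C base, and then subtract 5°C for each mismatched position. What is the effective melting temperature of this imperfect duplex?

Primer base counts: A=2, T=6, G=7, C=4 → A+T=8, G+C=11
Perfect-match Tm = 2(8) + 4(11) = 16 + 44 = 60°C
Mismatches (positions where the bases are not complementary): 2 (at positions 4, 11)
Effective Tm = 60 − 2×5 = 60 − 10 = 50°C

50°C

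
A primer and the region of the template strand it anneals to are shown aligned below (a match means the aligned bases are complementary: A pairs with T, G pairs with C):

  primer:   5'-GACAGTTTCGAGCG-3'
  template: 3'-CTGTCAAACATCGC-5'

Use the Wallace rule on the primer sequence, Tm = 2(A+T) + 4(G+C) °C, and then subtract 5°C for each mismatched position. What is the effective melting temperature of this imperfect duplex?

Primer base counts: A=3, T=3, G=5, C=3 → A+T=6, G+C=8
Perfect-match Tm = 2(6) + 4(8) = 12 + 32 = 44°C
Mismatches (positions where the bases are not complementary): 2 (at positions 9, 10)
Effective Tm = 44 − 2×5 = 44 − 10 = 34°C

34°C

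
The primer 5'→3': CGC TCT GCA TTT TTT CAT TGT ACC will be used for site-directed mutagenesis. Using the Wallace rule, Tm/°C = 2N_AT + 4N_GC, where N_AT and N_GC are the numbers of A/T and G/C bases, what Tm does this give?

Base counts: A=3, G=3, T=11, C=7
A+T = 14, G+C = 10
Tm = 4·10 + 2·14 = 40 + 28 = 68°C

68°C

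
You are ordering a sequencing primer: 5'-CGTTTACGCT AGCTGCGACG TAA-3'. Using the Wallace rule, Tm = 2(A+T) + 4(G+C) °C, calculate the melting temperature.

70°C

Counting bases: G=6, A=5, C=6, T=6
So N_AT = 11 and N_GC = 12.
Tm = 2×11 + 4×12 = 70°C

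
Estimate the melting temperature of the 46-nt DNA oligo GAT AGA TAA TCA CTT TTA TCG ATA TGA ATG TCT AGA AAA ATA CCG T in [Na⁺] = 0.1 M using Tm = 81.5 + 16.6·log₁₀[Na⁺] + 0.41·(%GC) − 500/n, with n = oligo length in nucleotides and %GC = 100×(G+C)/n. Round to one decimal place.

65.6°C

Length n = 46. G=7, A=18, T=15, C=6
G+C = 13, so %GC = 13/46 × 100 = 28.261%
Salt term: 16.6 × (-1) = -16.6
GC term: 0.41 × 28.261 = 11.587; length term: −500/46 = −10.87
Tm = 81.5 + (-16.6) + 11.587 − 10.87 = 65.617 → 65.6°C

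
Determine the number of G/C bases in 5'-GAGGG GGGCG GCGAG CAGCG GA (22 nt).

18

Base counts: C=4, T=0, A=4, G=14
Total G or C: 14 + 4 = 18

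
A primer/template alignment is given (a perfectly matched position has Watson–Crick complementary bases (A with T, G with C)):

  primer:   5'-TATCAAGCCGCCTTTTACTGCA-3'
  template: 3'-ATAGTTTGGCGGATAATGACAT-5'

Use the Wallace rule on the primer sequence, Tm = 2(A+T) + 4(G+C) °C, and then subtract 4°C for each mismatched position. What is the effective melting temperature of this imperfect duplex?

Primer base counts: A=5, T=7, G=3, C=7 → A+T=12, G+C=10
Perfect-match Tm = 2(12) + 4(10) = 24 + 40 = 64°C
Mismatches (positions where the bases are not complementary): 3 (at positions 7, 14, 21)
Effective Tm = 64 − 3×4 = 64 − 12 = 52°C

52°C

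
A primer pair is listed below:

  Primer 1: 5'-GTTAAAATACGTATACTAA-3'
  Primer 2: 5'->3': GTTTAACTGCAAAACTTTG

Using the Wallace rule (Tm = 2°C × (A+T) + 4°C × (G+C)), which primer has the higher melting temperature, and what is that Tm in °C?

Primer 1: A+T=15, G+C=4 → Tm = 2(15)+4(4) = 46°C
Primer 2: A+T=13, G+C=6 → Tm = 2(13)+4(6) = 50°C
46°C vs 50°C → primer 2 is higher.

Primer 2, 50°C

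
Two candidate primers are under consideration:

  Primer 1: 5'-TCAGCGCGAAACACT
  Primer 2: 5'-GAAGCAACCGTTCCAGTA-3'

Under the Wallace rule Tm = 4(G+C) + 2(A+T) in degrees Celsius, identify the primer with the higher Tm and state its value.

Primer 1: A+T=7, G+C=8 → Tm = 2(7)+4(8) = 46°C
Primer 2: A+T=9, G+C=9 → Tm = 2(9)+4(9) = 54°C
46°C vs 54°C → primer 2 is higher.

Primer 2, 54°C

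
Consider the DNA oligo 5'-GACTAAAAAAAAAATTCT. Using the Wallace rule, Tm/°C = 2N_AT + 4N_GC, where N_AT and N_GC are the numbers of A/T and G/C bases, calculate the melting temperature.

Base counts: T=4, C=2, A=11, G=1
AT pairs contribute 15, GC pairs contribute 3.
Tm = 2(15) + 4(3) = 30 + 12 = 42°C

42°C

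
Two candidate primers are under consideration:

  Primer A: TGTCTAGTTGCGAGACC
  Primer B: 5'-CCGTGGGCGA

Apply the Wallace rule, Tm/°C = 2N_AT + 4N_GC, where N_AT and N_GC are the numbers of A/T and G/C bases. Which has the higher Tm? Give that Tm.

Primer A: A+T=8, G+C=9 → Tm = 2(8)+4(9) = 52°C
Primer B: A+T=2, G+C=8 → Tm = 2(2)+4(8) = 36°C
52°C vs 36°C → primer A is higher.

Primer A, 52°C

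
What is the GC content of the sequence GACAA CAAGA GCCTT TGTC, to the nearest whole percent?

47%

Scanning the sequence gives C=5, T=4, G=4, A=6.
G+C = 4 + 5 = 9 out of 19 bases
%GC = 9/19 × 100 = 47.37% ≈ 47%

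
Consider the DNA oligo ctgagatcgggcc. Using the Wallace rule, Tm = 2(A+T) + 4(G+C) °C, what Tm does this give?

Base counts: A=2, C=4, G=5, T=2
So N_AT = 4 and N_GC = 9.
Tm = 4·9 + 2·4 = 36 + 8 = 44°C

44°C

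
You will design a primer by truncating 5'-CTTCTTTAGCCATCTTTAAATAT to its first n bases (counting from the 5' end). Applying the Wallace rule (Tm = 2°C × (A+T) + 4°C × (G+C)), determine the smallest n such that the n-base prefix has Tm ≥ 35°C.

n = 13

First 12 bases: CTTCTTTAGCCA → Tm = 34°C (< 35°C)
First 13 bases: CTTCTTTAGCCAT → Tm = 36°C (≥ 35°C)
Since every base adds ≥2°C, Tm only increases with n, so the threshold is first crossed at n = 13.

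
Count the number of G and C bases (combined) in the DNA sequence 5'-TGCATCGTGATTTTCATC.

Base counts: C=4, A=3, G=3, T=8
G+C = 3 + 4 = 7

7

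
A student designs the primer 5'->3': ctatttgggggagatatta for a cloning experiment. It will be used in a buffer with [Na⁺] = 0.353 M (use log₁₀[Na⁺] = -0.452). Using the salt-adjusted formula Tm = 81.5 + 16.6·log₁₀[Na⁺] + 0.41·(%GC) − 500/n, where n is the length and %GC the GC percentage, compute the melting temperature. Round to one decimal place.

62.8°C

Length n = 19. Base counts: A=5, T=7, G=6, C=1
G+C = 7, so %GC = 7/19 × 100 = 36.842%
Salt term: 16.6 × (-0.452) = -7.503
GC term: 0.41 × 36.842 = 15.105; length term: −500/19 = −26.316
Tm = 81.5 + (-7.503) + 15.105 − 26.316 = 62.786 → 62.8°C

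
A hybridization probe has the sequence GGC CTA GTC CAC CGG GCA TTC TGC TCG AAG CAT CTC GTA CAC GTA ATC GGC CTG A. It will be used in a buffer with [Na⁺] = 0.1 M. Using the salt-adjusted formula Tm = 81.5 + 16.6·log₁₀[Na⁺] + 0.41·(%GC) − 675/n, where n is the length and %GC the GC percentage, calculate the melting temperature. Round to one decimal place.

Length n = 55. Scanning the sequence gives C=18, G=14, T=12, A=11.
G+C = 32, so %GC = 32/55 × 100 = 58.182%
Salt term: 16.6 × (-1) = -16.6
GC term: 0.41 × 58.182 = 23.855; length term: −675/55 = −12.273
Tm = 81.5 + (-16.6) + 23.855 − 12.273 = 76.482 → 76.5°C

76.5°C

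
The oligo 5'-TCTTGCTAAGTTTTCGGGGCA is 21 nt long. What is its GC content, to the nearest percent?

48%

G=6, A=3, T=8, C=4
G+C = 6 + 4 = 10 out of 21 bases
%GC = 10/21 × 100 = 47.62% ≈ 48%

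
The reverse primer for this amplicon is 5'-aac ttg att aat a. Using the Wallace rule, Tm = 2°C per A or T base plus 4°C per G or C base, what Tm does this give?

Base counts: C=1, T=5, G=1, A=6
So N_AT = 11 and N_GC = 2.
Tm = 2×11 + 4×2 = 30°C

30°C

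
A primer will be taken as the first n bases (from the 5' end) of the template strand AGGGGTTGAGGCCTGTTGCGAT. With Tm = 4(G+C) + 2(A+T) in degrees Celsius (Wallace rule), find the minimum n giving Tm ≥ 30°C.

n = 10

First 9 bases: AGGGGTTGA → Tm = 28°C (< 30°C)
First 10 bases: AGGGGTTGAG → Tm = 32°C (≥ 30°C)
Since every base adds ≥2°C, Tm only increases with n, so the threshold is first crossed at n = 10.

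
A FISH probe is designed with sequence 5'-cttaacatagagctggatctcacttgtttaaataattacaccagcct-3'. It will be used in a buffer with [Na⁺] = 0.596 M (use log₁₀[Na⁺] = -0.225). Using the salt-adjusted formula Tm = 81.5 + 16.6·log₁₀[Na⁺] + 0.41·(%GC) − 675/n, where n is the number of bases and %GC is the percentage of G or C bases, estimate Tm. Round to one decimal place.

78.2°C

Length n = 47. Counting bases: A=15, G=6, T=15, C=11
G+C = 17, so %GC = 17/47 × 100 = 36.17%
Salt term: 16.6 × (-0.225) = -3.735
GC term: 0.41 × 36.17 = 14.83; length term: −675/47 = −14.362
Tm = 81.5 + (-3.735) + 14.83 − 14.362 = 78.233 → 78.2°C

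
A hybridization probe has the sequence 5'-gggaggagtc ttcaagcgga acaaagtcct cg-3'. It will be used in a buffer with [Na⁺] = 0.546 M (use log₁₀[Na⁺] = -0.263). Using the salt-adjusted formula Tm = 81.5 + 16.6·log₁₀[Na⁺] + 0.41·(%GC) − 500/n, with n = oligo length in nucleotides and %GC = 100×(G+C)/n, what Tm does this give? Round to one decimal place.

Length n = 32. Base counts: T=5, A=9, C=7, G=11
G+C = 18, so %GC = 18/32 × 100 = 56.25%
Salt term: 16.6 × (-0.263) = -4.366
GC term: 0.41 × 56.25 = 23.062; length term: −500/32 = −15.625
Tm = 81.5 + (-4.366) + 23.062 − 15.625 = 84.571 → 84.6°C

84.6°C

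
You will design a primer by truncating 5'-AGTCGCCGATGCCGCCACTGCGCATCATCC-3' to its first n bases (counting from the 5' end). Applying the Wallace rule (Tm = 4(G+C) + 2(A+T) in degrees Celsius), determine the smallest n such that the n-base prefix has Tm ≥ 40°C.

First 11 bases: AGTCGCCGATG → Tm = 36°C (< 40°C)
First 12 bases: AGTCGCCGATGC → Tm = 40°C (≥ 40°C)
Each additional base adds 2°C (A/T) or 4°C (G/C), so Tm is non-decreasing in n; n = 12 is the first length to reach 40°C.

n = 12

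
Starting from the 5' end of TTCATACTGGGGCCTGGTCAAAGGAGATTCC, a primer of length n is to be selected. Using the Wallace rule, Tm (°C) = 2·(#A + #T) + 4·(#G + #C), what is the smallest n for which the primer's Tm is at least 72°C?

First 23 bases: TTCATACTGGGGCCTGGTCAAAG → Tm = 70°C (< 72°C)
First 24 bases: TTCATACTGGGGCCTGGTCAAAGG → Tm = 74°C (≥ 72°C)
Each additional base adds 2°C (A/T) or 4°C (G/C), so Tm is non-decreasing in n; n = 24 is the first length to reach 72°C.

n = 24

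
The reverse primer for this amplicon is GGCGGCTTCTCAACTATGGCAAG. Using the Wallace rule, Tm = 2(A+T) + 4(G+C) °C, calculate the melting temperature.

72°C

Base counts: C=6, T=5, A=5, G=7
A+T = 10, G+C = 13
Tm = 4·13 + 2·10 = 52 + 20 = 72°C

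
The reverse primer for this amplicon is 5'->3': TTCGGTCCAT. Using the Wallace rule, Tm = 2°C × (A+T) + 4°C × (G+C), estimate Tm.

Scanning the sequence gives C=3, A=1, G=2, T=4.
So N_AT = 5 and N_GC = 5.
Tm = 4·5 + 2·5 = 20 + 10 = 30°C

30°C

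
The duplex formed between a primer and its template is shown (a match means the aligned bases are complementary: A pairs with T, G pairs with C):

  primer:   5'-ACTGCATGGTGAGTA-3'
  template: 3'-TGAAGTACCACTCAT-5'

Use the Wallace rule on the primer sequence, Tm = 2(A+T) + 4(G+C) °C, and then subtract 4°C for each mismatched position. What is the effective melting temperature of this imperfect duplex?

Primer base counts: A=4, T=4, G=5, C=2 → A+T=8, G+C=7
Perfect-match Tm = 2(8) + 4(7) = 16 + 28 = 44°C
Mismatches (positions where the bases are not complementary): 1 (at position 4)
Effective Tm = 44 − 1×4 = 44 − 4 = 40°C

40°C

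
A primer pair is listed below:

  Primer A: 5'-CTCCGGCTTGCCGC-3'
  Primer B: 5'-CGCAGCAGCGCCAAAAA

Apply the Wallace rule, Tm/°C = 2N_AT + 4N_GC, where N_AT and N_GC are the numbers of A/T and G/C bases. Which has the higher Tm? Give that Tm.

Primer B, 54°C

Primer A: A+T=3, G+C=11 → Tm = 2(3)+4(11) = 50°C
Primer B: A+T=7, G+C=10 → Tm = 2(7)+4(10) = 54°C
50°C vs 54°C → primer B is higher.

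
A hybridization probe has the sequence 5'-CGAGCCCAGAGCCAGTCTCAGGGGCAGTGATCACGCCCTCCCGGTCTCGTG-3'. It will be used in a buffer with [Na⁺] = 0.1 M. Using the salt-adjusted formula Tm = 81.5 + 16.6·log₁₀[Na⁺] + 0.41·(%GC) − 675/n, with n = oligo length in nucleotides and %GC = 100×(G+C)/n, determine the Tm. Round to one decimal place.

Length n = 51. Base counts: T=8, G=16, C=19, A=8
G+C = 35, so %GC = 35/51 × 100 = 68.627%
Salt term: 16.6 × (-1) = -16.6
GC term: 0.41 × 68.627 = 28.137; length term: −675/51 = −13.235
Tm = 81.5 + (-16.6) + 28.137 − 13.235 = 79.802 → 79.8°C

79.8°C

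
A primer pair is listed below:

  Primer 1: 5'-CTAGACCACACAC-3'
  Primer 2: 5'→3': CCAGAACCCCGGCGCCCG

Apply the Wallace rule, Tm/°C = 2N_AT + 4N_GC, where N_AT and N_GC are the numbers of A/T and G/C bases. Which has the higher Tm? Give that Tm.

Primer 1: A+T=6, G+C=7 → Tm = 2(6)+4(7) = 40°C
Primer 2: A+T=3, G+C=15 → Tm = 2(3)+4(15) = 66°C
40°C vs 66°C → primer 2 is higher.

Primer 2, 66°C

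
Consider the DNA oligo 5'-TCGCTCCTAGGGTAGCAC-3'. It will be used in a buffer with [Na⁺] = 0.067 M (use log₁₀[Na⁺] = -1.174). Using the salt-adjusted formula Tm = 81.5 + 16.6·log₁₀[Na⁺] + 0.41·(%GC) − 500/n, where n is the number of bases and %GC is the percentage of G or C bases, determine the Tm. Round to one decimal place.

59.3°C

Length n = 18. Counting bases: G=5, T=4, C=6, A=3
G+C = 11, so %GC = 11/18 × 100 = 61.111%
Salt term: 16.6 × (-1.174) = -19.488
GC term: 0.41 × 61.111 = 25.056; length term: −500/18 = −27.778
Tm = 81.5 + (-19.488) + 25.056 − 27.778 = 59.29 → 59.3°C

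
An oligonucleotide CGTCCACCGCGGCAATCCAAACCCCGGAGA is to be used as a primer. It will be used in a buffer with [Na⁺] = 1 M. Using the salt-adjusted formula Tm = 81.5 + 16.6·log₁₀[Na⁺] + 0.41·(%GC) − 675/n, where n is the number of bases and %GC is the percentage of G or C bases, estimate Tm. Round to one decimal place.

Length n = 30. A=8, G=7, C=13, T=2
G+C = 20, so %GC = 20/30 × 100 = 66.667%
Salt term: 16.6 × (0) = 0
GC term: 0.41 × 66.667 = 27.333; length term: −675/30 = −22.5
Tm = 81.5 + (0) + 27.333 − 22.5 = 86.333 → 86.3°C

86.3°C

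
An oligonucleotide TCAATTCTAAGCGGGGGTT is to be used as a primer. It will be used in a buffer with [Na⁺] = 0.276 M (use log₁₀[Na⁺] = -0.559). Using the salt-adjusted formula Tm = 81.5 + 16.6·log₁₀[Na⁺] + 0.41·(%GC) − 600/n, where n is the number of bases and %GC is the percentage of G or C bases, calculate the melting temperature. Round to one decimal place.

Length n = 19. Counting bases: C=3, A=4, G=6, T=6
G+C = 9, so %GC = 9/19 × 100 = 47.368%
Salt term: 16.6 × (-0.559) = -9.279
GC term: 0.41 × 47.368 = 19.421; length term: −600/19 = −31.579
Tm = 81.5 + (-9.279) + 19.421 − 31.579 = 60.063 → 60.1°C

60.1°C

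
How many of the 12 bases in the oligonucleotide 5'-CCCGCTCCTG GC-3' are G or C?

Base counts: T=2, A=0, C=7, G=3
Total G or C: 3 + 7 = 10

10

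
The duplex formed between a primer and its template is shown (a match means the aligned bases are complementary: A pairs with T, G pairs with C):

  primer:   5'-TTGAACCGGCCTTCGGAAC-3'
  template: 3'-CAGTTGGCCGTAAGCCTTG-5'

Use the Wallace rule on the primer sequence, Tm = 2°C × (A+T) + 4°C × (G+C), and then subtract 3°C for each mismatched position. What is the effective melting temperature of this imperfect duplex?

51°C

Primer base counts: A=4, T=4, G=5, C=6 → A+T=8, G+C=11
Perfect-match Tm = 2(8) + 4(11) = 16 + 44 = 60°C
Mismatches (positions where the bases are not complementary): 3 (at positions 1, 3, 11)
Effective Tm = 60 − 3×3 = 60 − 9 = 51°C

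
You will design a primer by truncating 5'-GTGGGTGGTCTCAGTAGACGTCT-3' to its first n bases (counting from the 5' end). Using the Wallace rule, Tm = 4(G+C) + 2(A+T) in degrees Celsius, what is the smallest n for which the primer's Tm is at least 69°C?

First 21 bases: GTGGGTGGTCTCAGTAGACGT → Tm = 66°C (< 69°C)
First 22 bases: GTGGGTGGTCTCAGTAGACGTC → Tm = 70°C (≥ 69°C)
Since every base adds ≥2°C, Tm only increases with n, so the threshold is first crossed at n = 22.

n = 22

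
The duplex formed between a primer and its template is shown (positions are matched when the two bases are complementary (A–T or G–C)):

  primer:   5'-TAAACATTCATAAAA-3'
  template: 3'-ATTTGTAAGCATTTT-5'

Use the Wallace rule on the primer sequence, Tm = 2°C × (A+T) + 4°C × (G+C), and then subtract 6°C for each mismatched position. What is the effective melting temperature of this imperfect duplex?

Primer base counts: A=9, T=4, G=0, C=2 → A+T=13, G+C=2
Perfect-match Tm = 2(13) + 4(2) = 26 + 8 = 34°C
Mismatches (positions where the bases are not complementary): 1 (at position 10)
Effective Tm = 34 − 1×6 = 34 − 6 = 28°C

28°C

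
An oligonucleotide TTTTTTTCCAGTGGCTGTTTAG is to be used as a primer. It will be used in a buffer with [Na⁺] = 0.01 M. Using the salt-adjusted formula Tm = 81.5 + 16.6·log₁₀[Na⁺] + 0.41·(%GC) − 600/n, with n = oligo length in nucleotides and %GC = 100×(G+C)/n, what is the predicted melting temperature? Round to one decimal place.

Length n = 22. Scanning the sequence gives C=3, G=5, A=2, T=12.
G+C = 8, so %GC = 8/22 × 100 = 36.364%
Salt term: 16.6 × (-2) = -33.2
GC term: 0.41 × 36.364 = 14.909; length term: −600/22 = −27.273
Tm = 81.5 + (-33.2) + 14.909 − 27.273 = 35.936 → 35.9°C

35.9°C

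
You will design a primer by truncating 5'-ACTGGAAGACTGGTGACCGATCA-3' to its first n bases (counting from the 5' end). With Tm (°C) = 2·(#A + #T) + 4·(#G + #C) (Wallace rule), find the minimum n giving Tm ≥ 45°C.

n = 15

First 14 bases: ACTGGAAGACTGGT → Tm = 42°C (< 45°C)
First 15 bases: ACTGGAAGACTGGTG → Tm = 46°C (≥ 45°C)
Since every base adds ≥2°C, Tm only increases with n, so the threshold is first crossed at n = 15.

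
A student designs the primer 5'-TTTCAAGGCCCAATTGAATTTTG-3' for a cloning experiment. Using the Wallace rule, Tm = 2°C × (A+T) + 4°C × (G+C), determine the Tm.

62°C

Scanning the sequence gives G=4, C=4, A=6, T=9.
So N_AT = 15 and N_GC = 8.
Tm = 2×15 + 4×8 = 62°C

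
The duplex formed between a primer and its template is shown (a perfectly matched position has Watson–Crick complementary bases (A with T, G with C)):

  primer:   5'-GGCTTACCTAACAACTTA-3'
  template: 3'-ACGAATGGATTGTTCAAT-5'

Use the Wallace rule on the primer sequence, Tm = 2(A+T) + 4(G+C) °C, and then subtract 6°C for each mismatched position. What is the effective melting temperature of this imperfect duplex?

38°C

Primer base counts: A=6, T=5, G=2, C=5 → A+T=11, G+C=7
Perfect-match Tm = 2(11) + 4(7) = 22 + 28 = 50°C
Mismatches (positions where the bases are not complementary): 2 (at positions 1, 15)
Effective Tm = 50 − 2×6 = 50 − 12 = 38°C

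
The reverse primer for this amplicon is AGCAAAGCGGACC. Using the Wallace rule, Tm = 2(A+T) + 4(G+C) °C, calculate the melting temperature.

42°C

A=5, G=4, C=4, T=0
So N_AT = 5 and N_GC = 8.
Tm = 2×5 + 4×8 = 42°C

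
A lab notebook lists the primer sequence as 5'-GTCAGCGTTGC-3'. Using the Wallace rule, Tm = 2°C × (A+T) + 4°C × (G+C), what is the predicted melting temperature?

T=3, C=3, G=4, A=1
So N_AT = 4 and N_GC = 7.
Tm = 2×4 + 4×7 = 36°C

36°C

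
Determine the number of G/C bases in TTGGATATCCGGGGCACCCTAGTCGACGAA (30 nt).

Base counts: T=6, A=7, C=8, G=9
G+C = 9 + 8 = 17

17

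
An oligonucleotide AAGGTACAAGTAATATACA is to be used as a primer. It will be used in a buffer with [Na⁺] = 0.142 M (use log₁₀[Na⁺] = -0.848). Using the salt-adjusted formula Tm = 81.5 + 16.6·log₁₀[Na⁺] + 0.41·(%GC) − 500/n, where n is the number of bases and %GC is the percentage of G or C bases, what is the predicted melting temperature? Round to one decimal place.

Length n = 19. Base counts: C=2, G=3, T=4, A=10
G+C = 5, so %GC = 5/19 × 100 = 26.316%
Salt term: 16.6 × (-0.848) = -14.077
GC term: 0.41 × 26.316 = 10.79; length term: −500/19 = −26.316
Tm = 81.5 + (-14.077) + 10.79 − 26.316 = 51.897 → 51.9°C

51.9°C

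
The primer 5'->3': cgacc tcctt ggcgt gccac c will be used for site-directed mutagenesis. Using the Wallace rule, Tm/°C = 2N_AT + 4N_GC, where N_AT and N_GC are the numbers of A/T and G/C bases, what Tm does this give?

72°C

Scanning the sequence gives A=2, C=10, T=4, G=5.
A+T = 6, G+C = 15
Tm = 2×6 + 4×15 = 72°C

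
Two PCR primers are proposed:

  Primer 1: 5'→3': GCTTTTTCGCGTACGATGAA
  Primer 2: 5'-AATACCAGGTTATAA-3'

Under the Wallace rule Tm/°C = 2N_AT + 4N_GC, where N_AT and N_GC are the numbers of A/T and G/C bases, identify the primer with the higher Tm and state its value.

Primer 1, 58°C

Primer 1: A+T=11, G+C=9 → Tm = 2(11)+4(9) = 58°C
Primer 2: A+T=11, G+C=4 → Tm = 2(11)+4(4) = 38°C
58°C vs 38°C → primer 1 is higher.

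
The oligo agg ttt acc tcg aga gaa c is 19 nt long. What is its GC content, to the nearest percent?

Counting bases: A=6, C=4, G=5, T=4
G+C = 5 + 4 = 9 out of 19 bases
%GC = 9/19 × 100 = 47.37% ≈ 47%

47%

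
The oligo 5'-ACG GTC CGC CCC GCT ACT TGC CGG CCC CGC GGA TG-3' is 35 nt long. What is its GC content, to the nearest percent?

Scanning the sequence gives C=16, T=5, G=11, A=3.
G+C = 11 + 16 = 27 out of 35 bases
%GC = 27/35 × 100 = 77.14% ≈ 77%

77%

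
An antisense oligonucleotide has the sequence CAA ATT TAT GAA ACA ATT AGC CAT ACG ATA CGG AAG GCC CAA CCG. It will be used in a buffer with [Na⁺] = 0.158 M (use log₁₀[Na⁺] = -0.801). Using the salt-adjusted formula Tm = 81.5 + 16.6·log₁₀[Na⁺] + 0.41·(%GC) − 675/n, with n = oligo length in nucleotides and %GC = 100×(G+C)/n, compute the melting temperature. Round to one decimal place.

Length n = 45. Counting bases: T=8, A=18, C=11, G=8
G+C = 19, so %GC = 19/45 × 100 = 42.222%
Salt term: 16.6 × (-0.801) = -13.297
GC term: 0.41 × 42.222 = 17.311; length term: −675/45 = −15
Tm = 81.5 + (-13.297) + 17.311 − 15 = 70.514 → 70.5°C

70.5°C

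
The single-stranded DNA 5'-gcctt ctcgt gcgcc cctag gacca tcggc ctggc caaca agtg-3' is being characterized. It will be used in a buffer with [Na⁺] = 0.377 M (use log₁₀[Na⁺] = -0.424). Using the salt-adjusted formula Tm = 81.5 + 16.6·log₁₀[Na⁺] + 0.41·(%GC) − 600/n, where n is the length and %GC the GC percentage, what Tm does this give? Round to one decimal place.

Length n = 44. Counting bases: G=12, T=8, A=7, C=17
G+C = 29, so %GC = 29/44 × 100 = 65.909%
Salt term: 16.6 × (-0.424) = -7.038
GC term: 0.41 × 65.909 = 27.023; length term: −600/44 = −13.636
Tm = 81.5 + (-7.038) + 27.023 − 13.636 = 87.849 → 87.8°C

87.8°C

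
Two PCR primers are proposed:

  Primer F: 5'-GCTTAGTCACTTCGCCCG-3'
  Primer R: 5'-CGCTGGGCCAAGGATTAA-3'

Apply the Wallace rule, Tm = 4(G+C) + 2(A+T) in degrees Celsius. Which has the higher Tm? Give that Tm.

Primer F: A+T=7, G+C=11 → Tm = 2(7)+4(11) = 58°C
Primer R: A+T=8, G+C=10 → Tm = 2(8)+4(10) = 56°C
58°C vs 56°C → primer F is higher.

Primer F, 58°C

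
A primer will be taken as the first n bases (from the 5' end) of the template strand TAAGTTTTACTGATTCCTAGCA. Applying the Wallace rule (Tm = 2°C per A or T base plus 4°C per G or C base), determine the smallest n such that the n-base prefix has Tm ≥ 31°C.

n = 13

First 12 bases: TAAGTTTTACTG → Tm = 30°C (< 31°C)
First 13 bases: TAAGTTTTACTGA → Tm = 32°C (≥ 31°C)
Since every base adds ≥2°C, Tm only increases with n, so the threshold is first crossed at n = 13.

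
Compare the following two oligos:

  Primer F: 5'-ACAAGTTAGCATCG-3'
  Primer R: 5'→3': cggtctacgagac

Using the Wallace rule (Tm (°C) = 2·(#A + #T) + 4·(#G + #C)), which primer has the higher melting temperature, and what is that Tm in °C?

Primer R, 42°C

Primer F: A+T=8, G+C=6 → Tm = 2(8)+4(6) = 40°C
Primer R: A+T=5, G+C=8 → Tm = 2(5)+4(8) = 42°C
40°C vs 42°C → primer R is higher.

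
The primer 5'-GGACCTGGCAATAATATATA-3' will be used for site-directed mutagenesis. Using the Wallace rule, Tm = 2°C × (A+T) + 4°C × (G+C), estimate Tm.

54°C

Scanning the sequence gives T=5, G=4, C=3, A=8.
AT pairs contribute 13, GC pairs contribute 7.
Tm = 2×13 + 4×7 = 54°C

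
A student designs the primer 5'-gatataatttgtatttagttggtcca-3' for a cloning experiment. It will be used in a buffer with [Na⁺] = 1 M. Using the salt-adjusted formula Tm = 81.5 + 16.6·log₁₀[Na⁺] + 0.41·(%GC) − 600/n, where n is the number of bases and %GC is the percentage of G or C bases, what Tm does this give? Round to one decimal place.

69.5°C

Length n = 26. Scanning the sequence gives T=12, G=5, C=2, A=7.
G+C = 7, so %GC = 7/26 × 100 = 26.923%
Salt term: 16.6 × (0) = 0
GC term: 0.41 × 26.923 = 11.038; length term: −600/26 = −23.077
Tm = 81.5 + (0) + 11.038 − 23.077 = 69.461 → 69.5°C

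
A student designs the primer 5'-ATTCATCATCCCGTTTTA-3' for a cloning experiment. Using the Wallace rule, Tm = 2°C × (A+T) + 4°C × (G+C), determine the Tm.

48°C

Counting bases: C=5, G=1, A=4, T=8
A+T = 12, G+C = 6
Tm = 2(12) + 4(6) = 24 + 24 = 48°C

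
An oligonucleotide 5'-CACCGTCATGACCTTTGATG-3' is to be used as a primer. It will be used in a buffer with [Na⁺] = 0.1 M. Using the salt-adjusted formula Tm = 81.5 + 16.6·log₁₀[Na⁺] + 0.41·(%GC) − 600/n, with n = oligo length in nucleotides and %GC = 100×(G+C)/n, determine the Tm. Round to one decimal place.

55.4°C

Length n = 20. Base counts: G=4, A=4, C=6, T=6
G+C = 10, so %GC = 10/20 × 100 = 50%
Salt term: 16.6 × (-1) = -16.6
GC term: 0.41 × 50 = 20.5; length term: −600/20 = −30
Tm = 81.5 + (-16.6) + 20.5 − 30 = 55.4 → 55.4°C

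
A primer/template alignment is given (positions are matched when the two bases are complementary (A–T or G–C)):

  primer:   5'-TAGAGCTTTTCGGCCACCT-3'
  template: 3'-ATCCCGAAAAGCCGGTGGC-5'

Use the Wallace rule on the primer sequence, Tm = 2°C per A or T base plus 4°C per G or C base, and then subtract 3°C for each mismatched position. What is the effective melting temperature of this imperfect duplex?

Primer base counts: A=3, T=6, G=4, C=6 → A+T=9, G+C=10
Perfect-match Tm = 2(9) + 4(10) = 18 + 40 = 58°C
Mismatches (positions where the bases are not complementary): 2 (at positions 4, 19)
Effective Tm = 58 − 2×3 = 58 − 6 = 52°C

52°C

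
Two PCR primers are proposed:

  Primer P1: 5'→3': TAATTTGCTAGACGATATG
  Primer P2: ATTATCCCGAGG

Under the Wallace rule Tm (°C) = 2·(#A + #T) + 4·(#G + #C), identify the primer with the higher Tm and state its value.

Primer P1: A+T=13, G+C=6 → Tm = 2(13)+4(6) = 50°C
Primer P2: A+T=6, G+C=6 → Tm = 2(6)+4(6) = 36°C
50°C vs 36°C → primer P1 is higher.

Primer P1, 50°C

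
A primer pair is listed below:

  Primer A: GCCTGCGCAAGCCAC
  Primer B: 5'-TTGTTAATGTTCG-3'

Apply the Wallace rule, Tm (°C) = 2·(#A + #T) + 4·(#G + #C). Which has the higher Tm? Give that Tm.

Primer A: A+T=4, G+C=11 → Tm = 2(4)+4(11) = 52°C
Primer B: A+T=9, G+C=4 → Tm = 2(9)+4(4) = 34°C
52°C vs 34°C → primer A is higher.

Primer A, 52°C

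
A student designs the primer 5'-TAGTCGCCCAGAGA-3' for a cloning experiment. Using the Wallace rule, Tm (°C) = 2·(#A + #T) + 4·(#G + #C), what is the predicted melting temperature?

44°C

C=4, A=4, G=4, T=2
So N_AT = 6 and N_GC = 8.
Tm = 2×6 + 4×8 = 44°C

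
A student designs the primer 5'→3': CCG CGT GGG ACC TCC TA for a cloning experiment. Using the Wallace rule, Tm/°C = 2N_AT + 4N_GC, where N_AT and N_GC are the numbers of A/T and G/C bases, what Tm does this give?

C=7, T=3, A=2, G=5
A+T = 5, G+C = 12
Tm = 2(5) + 4(12) = 10 + 48 = 58°C

58°C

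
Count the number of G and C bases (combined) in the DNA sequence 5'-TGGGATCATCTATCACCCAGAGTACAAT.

Scanning the sequence gives G=5, A=9, T=7, C=7.
G+C = 5 + 7 = 12

12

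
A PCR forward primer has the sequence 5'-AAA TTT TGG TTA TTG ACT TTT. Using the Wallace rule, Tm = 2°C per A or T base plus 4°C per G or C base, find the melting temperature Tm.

50°C

Counting bases: A=5, G=3, T=12, C=1
A+T = 17, G+C = 4
Tm = 2(17) + 4(4) = 34 + 16 = 50°C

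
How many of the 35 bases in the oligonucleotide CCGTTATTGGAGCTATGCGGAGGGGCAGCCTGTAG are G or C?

Scanning the sequence gives C=7, T=8, G=14, A=6.
G+C = 14 + 7 = 21

21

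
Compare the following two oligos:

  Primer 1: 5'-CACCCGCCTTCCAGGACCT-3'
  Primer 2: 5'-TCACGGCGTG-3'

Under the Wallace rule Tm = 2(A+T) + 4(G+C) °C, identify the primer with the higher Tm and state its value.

Primer 1: A+T=6, G+C=13 → Tm = 2(6)+4(13) = 64°C
Primer 2: A+T=3, G+C=7 → Tm = 2(3)+4(7) = 34°C
64°C vs 34°C → primer 1 is higher.

Primer 1, 64°C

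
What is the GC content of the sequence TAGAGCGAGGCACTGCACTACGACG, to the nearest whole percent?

Counting bases: A=7, C=7, G=8, T=3
G+C = 8 + 7 = 15 out of 25 bases
%GC = 15/25 × 100 = 60% ≈ 60%

60%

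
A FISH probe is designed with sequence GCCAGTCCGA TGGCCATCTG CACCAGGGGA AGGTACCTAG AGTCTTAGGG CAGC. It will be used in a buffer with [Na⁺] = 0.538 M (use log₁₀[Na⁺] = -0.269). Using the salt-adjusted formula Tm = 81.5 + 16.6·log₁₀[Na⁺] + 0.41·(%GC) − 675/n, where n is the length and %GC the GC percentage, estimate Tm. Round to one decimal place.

Length n = 54. Scanning the sequence gives G=18, A=12, T=9, C=15.
G+C = 33, so %GC = 33/54 × 100 = 61.111%
Salt term: 16.6 × (-0.269) = -4.465
GC term: 0.41 × 61.111 = 25.056; length term: −675/54 = −12.5
Tm = 81.5 + (-4.465) + 25.056 − 12.5 = 89.591 → 89.6°C

89.6°C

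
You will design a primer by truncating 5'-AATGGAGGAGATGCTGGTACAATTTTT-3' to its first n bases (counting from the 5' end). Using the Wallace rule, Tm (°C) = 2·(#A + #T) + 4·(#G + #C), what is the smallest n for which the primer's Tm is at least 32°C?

n = 11

First 10 bases: AATGGAGGAG → Tm = 30°C (< 32°C)
First 11 bases: AATGGAGGAGA → Tm = 32°C (≥ 32°C)
Since every base adds ≥2°C, Tm only increases with n, so the threshold is first crossed at n = 11.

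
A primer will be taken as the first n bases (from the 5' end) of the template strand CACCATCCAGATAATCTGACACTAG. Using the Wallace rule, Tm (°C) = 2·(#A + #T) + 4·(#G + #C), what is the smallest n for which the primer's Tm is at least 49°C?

First 17 bases: CACCATCCAGATAATCT → Tm = 48°C (< 49°C)
First 18 bases: CACCATCCAGATAATCTG → Tm = 52°C (≥ 49°C)
Since every base adds ≥2°C, Tm only increases with n, so the threshold is first crossed at n = 18.

n = 18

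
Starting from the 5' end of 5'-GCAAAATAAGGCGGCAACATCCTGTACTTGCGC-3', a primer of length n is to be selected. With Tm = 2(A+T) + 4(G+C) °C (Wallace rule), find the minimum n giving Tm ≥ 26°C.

n = 10

First 9 bases: GCAAAATAA → Tm = 22°C (< 26°C)
First 10 bases: GCAAAATAAG → Tm = 26°C (≥ 26°C)
Each additional base adds 2°C (A/T) or 4°C (G/C), so Tm is non-decreasing in n; n = 10 is the first length to reach 26°C.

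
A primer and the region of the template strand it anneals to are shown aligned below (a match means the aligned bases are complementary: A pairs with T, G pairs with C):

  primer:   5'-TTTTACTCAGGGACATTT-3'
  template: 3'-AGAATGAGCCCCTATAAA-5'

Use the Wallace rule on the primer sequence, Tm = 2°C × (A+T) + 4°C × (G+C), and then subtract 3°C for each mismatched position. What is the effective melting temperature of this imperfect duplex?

39°C

Primer base counts: A=4, T=8, G=3, C=3 → A+T=12, G+C=6
Perfect-match Tm = 2(12) + 4(6) = 24 + 24 = 48°C
Mismatches (positions where the bases are not complementary): 3 (at positions 2, 9, 14)
Effective Tm = 48 − 3×3 = 48 − 9 = 39°C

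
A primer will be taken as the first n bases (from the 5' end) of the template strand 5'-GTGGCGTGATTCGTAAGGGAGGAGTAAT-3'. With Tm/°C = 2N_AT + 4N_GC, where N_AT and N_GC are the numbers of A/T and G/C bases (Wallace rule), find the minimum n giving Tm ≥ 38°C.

n = 12

First 11 bases: GTGGCGTGATT → Tm = 34°C (< 38°C)
First 12 bases: GTGGCGTGATTC → Tm = 38°C (≥ 38°C)
Since every base adds ≥2°C, Tm only increases with n, so the threshold is first crossed at n = 12.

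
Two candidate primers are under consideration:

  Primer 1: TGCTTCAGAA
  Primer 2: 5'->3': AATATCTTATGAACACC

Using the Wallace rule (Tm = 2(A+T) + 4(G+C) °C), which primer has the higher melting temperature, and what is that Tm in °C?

Primer 2, 44°C

Primer 1: A+T=6, G+C=4 → Tm = 2(6)+4(4) = 28°C
Primer 2: A+T=12, G+C=5 → Tm = 2(12)+4(5) = 44°C
28°C vs 44°C → primer 2 is higher.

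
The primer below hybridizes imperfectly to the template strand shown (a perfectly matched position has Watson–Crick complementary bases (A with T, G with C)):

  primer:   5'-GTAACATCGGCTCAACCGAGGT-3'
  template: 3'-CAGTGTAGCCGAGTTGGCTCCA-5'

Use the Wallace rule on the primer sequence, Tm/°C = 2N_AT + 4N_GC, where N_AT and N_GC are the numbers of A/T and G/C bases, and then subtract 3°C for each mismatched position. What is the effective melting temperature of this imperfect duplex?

Primer base counts: A=6, T=4, G=6, C=6 → A+T=10, G+C=12
Perfect-match Tm = 2(10) + 4(12) = 20 + 48 = 68°C
Mismatches (positions where the bases are not complementary): 1 (at position 3)
Effective Tm = 68 − 1×3 = 68 − 3 = 65°C

65°C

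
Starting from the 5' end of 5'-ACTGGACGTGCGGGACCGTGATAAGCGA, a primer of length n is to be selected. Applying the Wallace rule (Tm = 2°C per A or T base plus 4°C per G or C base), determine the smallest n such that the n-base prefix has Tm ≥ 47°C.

n = 14

First 13 bases: ACTGGACGTGCGG → Tm = 44°C (< 47°C)
First 14 bases: ACTGGACGTGCGGG → Tm = 48°C (≥ 47°C)
Each additional base adds 2°C (A/T) or 4°C (G/C), so Tm is non-decreasing in n; n = 14 is the first length to reach 47°C.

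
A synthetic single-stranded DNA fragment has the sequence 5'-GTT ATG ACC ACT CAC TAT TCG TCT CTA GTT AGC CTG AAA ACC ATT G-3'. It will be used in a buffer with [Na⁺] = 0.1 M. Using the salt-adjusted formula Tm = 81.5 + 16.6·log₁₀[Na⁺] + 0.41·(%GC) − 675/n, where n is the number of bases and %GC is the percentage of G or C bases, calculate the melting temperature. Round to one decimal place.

Length n = 46. C=12, G=7, A=12, T=15
G+C = 19, so %GC = 19/46 × 100 = 41.304%
Salt term: 16.6 × (-1) = -16.6
GC term: 0.41 × 41.304 = 16.935; length term: −675/46 = −14.674
Tm = 81.5 + (-16.6) + 16.935 − 14.674 = 67.161 → 67.2°C

67.2°C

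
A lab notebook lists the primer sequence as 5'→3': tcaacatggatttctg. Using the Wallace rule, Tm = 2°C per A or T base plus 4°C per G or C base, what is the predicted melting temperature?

44°C

Counting bases: A=4, C=3, G=3, T=6
A+T = 10, G+C = 6
Tm = 2(10) + 4(6) = 20 + 24 = 44°C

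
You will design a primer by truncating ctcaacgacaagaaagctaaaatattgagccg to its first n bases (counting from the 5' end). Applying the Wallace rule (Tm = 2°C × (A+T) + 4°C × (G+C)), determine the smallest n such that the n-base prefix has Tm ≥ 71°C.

n = 27

First 26 bases: CTCAACGACAAGAAAGCTAAAATATT → Tm = 68°C (< 71°C)
First 27 bases: CTCAACGACAAGAAAGCTAAAATATTG → Tm = 72°C (≥ 71°C)
Each additional base adds 2°C (A/T) or 4°C (G/C), so Tm is non-decreasing in n; n = 27 is the first length to reach 71°C.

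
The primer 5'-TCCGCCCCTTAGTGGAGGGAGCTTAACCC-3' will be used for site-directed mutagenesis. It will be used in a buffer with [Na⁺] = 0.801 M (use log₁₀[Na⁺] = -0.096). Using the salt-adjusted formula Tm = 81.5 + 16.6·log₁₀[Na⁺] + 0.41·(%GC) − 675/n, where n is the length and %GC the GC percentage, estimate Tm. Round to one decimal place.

82.1°C

Length n = 29. Base counts: A=5, T=6, G=8, C=10
G+C = 18, so %GC = 18/29 × 100 = 62.069%
Salt term: 16.6 × (-0.096) = -1.594
GC term: 0.41 × 62.069 = 25.448; length term: −675/29 = −23.276
Tm = 81.5 + (-1.594) + 25.448 − 23.276 = 82.078 → 82.1°C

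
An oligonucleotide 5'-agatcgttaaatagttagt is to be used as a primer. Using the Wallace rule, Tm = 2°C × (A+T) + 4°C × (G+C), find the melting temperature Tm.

48°C

Scanning the sequence gives T=7, C=1, A=7, G=4.
A+T = 14, G+C = 5
Tm = 4·5 + 2·14 = 20 + 28 = 48°C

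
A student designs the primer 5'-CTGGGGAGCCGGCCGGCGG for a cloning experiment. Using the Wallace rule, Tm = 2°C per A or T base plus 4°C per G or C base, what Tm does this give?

Counting bases: A=1, C=6, T=1, G=11
AT pairs contribute 2, GC pairs contribute 17.
Tm = 2×2 + 4×17 = 72°C

72°C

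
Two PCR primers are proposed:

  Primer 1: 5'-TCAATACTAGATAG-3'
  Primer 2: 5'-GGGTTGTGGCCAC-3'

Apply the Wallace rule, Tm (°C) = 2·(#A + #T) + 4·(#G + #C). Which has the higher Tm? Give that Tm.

Primer 2, 44°C

Primer 1: A+T=10, G+C=4 → Tm = 2(10)+4(4) = 36°C
Primer 2: A+T=4, G+C=9 → Tm = 2(4)+4(9) = 44°C
36°C vs 44°C → primer 2 is higher.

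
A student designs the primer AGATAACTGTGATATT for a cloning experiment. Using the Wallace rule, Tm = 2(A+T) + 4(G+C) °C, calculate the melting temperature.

40°C

Scanning the sequence gives T=6, C=1, G=3, A=6.
So N_AT = 12 and N_GC = 4.
Tm = 2×12 + 4×4 = 40°C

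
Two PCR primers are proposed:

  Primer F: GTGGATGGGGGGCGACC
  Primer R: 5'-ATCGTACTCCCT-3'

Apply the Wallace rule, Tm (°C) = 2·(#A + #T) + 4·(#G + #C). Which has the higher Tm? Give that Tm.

Primer F, 60°C

Primer F: A+T=4, G+C=13 → Tm = 2(4)+4(13) = 60°C
Primer R: A+T=6, G+C=6 → Tm = 2(6)+4(6) = 36°C
60°C vs 36°C → primer F is higher.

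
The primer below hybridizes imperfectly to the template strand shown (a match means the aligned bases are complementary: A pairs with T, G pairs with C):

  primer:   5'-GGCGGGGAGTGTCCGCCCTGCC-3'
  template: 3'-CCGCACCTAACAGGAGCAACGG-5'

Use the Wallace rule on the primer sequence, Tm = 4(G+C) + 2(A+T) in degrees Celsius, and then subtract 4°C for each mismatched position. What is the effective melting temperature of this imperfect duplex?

Primer base counts: A=1, T=3, G=10, C=8 → A+T=4, G+C=18
Perfect-match Tm = 2(4) + 4(18) = 8 + 72 = 80°C
Mismatches (positions where the bases are not complementary): 5 (at positions 5, 9, 15, 17, 18)
Effective Tm = 80 − 5×4 = 80 − 20 = 60°C

60°C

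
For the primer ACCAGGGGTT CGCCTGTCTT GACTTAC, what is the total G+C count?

15

Counting bases: C=8, G=7, T=8, A=4
G+C = 7 + 8 = 15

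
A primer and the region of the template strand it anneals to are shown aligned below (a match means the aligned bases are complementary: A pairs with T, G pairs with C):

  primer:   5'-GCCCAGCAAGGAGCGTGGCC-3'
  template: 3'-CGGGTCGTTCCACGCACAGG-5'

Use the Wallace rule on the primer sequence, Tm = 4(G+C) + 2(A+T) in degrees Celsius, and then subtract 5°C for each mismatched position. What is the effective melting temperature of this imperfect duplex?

60°C

Primer base counts: A=4, T=1, G=8, C=7 → A+T=5, G+C=15
Perfect-match Tm = 2(5) + 4(15) = 10 + 60 = 70°C
Mismatches (positions where the bases are not complementary): 2 (at positions 12, 18)
Effective Tm = 70 − 2×5 = 70 − 10 = 60°C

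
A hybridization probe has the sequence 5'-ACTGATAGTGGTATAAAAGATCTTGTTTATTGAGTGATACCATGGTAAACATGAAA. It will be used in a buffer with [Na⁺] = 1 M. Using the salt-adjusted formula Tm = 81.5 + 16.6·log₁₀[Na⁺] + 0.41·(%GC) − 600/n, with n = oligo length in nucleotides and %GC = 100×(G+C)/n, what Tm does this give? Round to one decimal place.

Length n = 56. Base counts: T=18, C=5, A=21, G=12
G+C = 17, so %GC = 17/56 × 100 = 30.357%
Salt term: 16.6 × (0) = 0
GC term: 0.41 × 30.357 = 12.446; length term: −600/56 = −10.714
Tm = 81.5 + (0) + 12.446 − 10.714 = 83.232 → 83.2°C

83.2°C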